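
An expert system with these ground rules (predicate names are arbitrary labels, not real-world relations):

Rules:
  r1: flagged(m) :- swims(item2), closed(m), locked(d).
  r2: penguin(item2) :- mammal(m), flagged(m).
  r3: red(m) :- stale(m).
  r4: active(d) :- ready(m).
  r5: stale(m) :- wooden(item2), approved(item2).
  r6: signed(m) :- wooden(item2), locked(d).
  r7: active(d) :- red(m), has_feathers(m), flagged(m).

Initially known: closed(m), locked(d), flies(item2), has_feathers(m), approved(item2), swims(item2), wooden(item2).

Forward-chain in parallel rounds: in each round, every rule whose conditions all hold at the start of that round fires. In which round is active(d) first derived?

3

Round 1 fires r1, r5, r6, giving flagged(m), stale(m), signed(m).
Round 2 fires r3, giving red(m).
Round 3 fires r7, giving active(d).
active(d) first appears in round 3.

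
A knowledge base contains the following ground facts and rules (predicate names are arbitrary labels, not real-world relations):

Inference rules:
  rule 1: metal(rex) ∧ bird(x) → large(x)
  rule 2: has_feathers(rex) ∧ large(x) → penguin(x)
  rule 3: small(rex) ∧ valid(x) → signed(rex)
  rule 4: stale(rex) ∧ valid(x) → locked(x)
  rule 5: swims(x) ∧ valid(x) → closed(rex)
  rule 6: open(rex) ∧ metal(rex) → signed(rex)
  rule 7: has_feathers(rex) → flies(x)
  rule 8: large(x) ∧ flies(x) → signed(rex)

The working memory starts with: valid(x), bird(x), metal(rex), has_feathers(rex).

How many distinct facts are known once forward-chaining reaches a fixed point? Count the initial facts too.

Round 1: rule 1 [metal(rex) ∧ bird(x) → large(x)]; rule 7 [has_feathers(rex) → flies(x)]. Adds large(x), flies(x).
Round 2: rule 2 [has_feathers(rex) ∧ large(x) → penguin(x)]; rule 8 [large(x) ∧ flies(x) → signed(rex)]. Adds penguin(x), signed(rex).
Closure: {bird(x), flies(x), has_feathers(rex), large(x), metal(rex), penguin(x), signed(rex), valid(x)} — 8 facts.

8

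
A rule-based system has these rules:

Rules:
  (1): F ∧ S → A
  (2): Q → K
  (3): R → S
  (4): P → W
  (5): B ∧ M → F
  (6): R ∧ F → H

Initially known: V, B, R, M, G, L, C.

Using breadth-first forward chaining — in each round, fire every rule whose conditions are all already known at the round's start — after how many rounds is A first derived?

2

Round 1: (3) [R → S]; (5) [B ∧ M → F]. Adds S, F.
Round 2: (1) [F ∧ S → A]; (6) [R ∧ F → H]. Adds A, H.
A first appears in round 2.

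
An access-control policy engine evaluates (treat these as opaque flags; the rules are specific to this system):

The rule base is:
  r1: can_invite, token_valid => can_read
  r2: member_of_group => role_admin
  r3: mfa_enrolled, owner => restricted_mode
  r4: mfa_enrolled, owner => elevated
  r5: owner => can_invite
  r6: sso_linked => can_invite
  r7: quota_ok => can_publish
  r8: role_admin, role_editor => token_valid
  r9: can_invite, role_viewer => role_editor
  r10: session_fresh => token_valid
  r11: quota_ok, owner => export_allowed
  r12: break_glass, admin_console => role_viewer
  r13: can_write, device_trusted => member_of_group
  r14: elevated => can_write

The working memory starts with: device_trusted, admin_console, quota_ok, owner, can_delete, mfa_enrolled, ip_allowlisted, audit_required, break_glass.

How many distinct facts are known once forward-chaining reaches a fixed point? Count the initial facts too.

Round 1 — r3, r4, r5, r7, r11, r12, derive restricted_mode, elevated, can_invite, can_publish, export_allowed, role_viewer.
Round 2 — r9, r14, derive role_editor, can_write.
Round 3 — r13, derive member_of_group.
Round 4 — r2, derive role_admin.
Round 5 — r8, derive token_valid.
Round 6 — r1, derive can_read.
Closure: {admin_console, audit_required, break_glass, can_delete, can_invite, can_publish, can_read, can_write, device_trusted, elevated, export_allowed, ip_allowlisted, member_of_group, mfa_enrolled, owner, quota_ok, restricted_mode, role_admin, role_editor, role_viewer, token_valid} — 21 facts.

21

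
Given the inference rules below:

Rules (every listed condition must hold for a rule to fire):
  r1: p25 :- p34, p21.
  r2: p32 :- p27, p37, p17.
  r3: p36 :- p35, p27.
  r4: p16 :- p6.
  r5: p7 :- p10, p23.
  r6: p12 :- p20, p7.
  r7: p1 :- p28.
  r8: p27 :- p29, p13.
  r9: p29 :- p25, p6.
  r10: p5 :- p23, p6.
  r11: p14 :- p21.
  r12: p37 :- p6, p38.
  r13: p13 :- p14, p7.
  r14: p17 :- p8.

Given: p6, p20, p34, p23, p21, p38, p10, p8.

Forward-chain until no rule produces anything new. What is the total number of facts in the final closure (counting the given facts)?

20

Round 1 — r1, r4, r5, r10, r11, r12, r14, derive p25, p16, p7, p5, p14, p37, p17.
Round 2 — r6, r9, r13, derive p12, p29, p13.
Round 3 — r8, derive p27.
Round 4 — r2, derive p32.
Closure: {p10, p12, p13, p14, p16, p17, p20, p21, p23, p25, p27, p29, p32, p34, p37, p38, p5, p6, p7, p8} — 20 facts.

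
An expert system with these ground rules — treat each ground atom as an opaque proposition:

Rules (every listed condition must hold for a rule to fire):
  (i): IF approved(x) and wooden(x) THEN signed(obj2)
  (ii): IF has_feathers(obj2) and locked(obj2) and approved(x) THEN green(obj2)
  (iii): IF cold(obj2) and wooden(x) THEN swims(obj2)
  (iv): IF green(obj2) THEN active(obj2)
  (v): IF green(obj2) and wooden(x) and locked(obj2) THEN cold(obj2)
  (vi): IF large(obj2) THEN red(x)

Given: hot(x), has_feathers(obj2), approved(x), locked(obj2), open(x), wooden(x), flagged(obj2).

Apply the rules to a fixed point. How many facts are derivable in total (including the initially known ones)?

12

Round 1 fires (i), (ii), giving signed(obj2), green(obj2).
Round 2 fires (iv), (v), giving active(obj2), cold(obj2).
Round 3 fires (iii), giving swims(obj2).
Closure: {active(obj2), approved(x), cold(obj2), flagged(obj2), green(obj2), has_feathers(obj2), hot(x), locked(obj2), open(x), signed(obj2), swims(obj2), wooden(x)} — 12 facts.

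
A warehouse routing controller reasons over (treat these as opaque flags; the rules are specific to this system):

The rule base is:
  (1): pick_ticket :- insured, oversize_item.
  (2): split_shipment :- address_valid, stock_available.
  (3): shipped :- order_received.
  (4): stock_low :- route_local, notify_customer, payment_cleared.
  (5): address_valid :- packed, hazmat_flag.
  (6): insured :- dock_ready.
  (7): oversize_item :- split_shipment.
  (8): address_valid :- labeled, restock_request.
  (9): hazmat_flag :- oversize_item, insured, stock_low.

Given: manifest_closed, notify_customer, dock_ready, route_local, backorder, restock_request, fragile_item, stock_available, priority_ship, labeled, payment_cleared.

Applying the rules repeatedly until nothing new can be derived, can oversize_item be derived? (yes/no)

yes

Round 1 — (4), (6), (8), derive stock_low, insured, address_valid.
Round 2 — (2), derive split_shipment.
Round 3 — (7), derive oversize_item.
Round 4 — (1), (9), derive pick_ticket, hazmat_flag.
oversize_item appears in round 3, so it is derivable.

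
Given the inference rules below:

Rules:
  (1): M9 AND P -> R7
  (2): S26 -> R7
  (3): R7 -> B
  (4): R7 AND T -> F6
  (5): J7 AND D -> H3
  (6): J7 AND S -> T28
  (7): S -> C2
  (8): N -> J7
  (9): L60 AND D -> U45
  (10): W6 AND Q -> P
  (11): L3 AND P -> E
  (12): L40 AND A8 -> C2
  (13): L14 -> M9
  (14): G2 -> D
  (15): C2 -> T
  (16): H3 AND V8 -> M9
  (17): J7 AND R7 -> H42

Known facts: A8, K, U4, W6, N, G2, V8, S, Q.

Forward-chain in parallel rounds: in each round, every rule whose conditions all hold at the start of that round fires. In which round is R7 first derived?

4

Round 1 fires (7), (8), (10), (14), giving C2, J7, P, D.
Round 2 fires (5), (6), (15), giving H3, T28, T.
Round 3 fires (16), giving M9.
Round 4 fires (1), giving R7.
R7 first appears in round 4.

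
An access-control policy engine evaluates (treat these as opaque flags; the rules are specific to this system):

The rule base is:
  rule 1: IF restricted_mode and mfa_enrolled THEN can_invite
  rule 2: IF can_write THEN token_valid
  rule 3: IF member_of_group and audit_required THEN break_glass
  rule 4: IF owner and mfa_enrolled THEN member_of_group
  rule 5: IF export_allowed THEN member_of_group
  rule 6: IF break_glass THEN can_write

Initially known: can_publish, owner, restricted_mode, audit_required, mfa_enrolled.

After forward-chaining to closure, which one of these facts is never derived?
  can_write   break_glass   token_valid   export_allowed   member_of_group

Round 1: rule 1 [IF restricted_mode and mfa_enrolled THEN can_invite]; rule 4 [IF owner and mfa_enrolled THEN member_of_group]. New: can_invite, member_of_group.
Round 2: rule 3 [IF member_of_group and audit_required THEN break_glass]. New: break_glass.
Round 3: rule 6 [IF break_glass THEN can_write]. New: can_write.
Round 4: rule 2 [IF can_write THEN token_valid]. New: token_valid.
Derived: member_of_group (round 1), token_valid (round 4), break_glass (round 2), can_write (round 3). export_allowed never appears in any round.

export_allowed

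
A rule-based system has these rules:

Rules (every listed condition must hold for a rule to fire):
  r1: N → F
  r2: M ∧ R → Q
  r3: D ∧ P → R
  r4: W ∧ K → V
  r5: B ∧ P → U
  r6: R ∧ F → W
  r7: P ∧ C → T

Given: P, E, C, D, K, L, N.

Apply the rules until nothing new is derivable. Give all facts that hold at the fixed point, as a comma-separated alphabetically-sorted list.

Round 1 fires r1, r3, r7, giving F, R, T.
Round 2 fires r6, giving W.
Round 3 fires r4, giving V.

C, D, E, F, K, L, N, P, R, T, V, W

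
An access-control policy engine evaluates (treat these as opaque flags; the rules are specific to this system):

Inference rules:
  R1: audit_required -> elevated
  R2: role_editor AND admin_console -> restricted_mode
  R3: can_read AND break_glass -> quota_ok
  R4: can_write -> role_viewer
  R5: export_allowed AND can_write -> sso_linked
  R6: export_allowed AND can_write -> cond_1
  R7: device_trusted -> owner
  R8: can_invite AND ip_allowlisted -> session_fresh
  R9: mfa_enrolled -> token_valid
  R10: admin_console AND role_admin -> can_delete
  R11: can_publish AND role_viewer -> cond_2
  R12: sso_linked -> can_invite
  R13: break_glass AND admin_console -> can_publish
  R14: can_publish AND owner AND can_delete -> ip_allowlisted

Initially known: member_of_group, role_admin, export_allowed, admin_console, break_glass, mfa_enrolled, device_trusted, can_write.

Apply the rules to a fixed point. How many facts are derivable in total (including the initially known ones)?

Round 1: R4 [can_write -> role_viewer]; R5 [export_allowed AND can_write -> sso_linked]; R6 [export_allowed AND can_write -> cond_1]; R7 [device_trusted -> owner]; R9 [mfa_enrolled -> token_valid]; R10 [admin_console AND role_admin -> can_delete]; R13 [break_glass AND admin_console -> can_publish]. New: role_viewer, sso_linked, cond_1, owner, token_valid, can_delete, can_publish.
Round 2: R11 [can_publish AND role_viewer -> cond_2]; R12 [sso_linked -> can_invite]; R14 [can_publish AND owner AND can_delete -> ip_allowlisted]. New: cond_2, can_invite, ip_allowlisted.
Round 3: R8 [can_invite AND ip_allowlisted -> session_fresh]. New: session_fresh.
Closure: {admin_console, break_glass, can_delete, can_invite, can_publish, can_write, cond_1, cond_2, device_trusted, export_allowed, ip_allowlisted, member_of_group, mfa_enrolled, owner, role_admin, role_viewer, session_fresh, sso_linked, token_valid} — 19 facts.

19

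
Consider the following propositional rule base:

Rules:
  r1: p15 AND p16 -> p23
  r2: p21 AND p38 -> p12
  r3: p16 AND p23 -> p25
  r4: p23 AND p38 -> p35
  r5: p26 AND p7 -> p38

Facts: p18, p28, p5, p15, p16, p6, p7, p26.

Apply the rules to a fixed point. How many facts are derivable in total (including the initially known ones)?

Round 1: r1 [p15 AND p16 -> p23]; r5 [p26 AND p7 -> p38]. New: p23, p38.
Round 2: r3 [p16 AND p23 -> p25]; r4 [p23 AND p38 -> p35]. New: p25, p35.
Closure: {p15, p16, p18, p23, p25, p26, p28, p35, p38, p5, p6, p7} — 12 facts.

12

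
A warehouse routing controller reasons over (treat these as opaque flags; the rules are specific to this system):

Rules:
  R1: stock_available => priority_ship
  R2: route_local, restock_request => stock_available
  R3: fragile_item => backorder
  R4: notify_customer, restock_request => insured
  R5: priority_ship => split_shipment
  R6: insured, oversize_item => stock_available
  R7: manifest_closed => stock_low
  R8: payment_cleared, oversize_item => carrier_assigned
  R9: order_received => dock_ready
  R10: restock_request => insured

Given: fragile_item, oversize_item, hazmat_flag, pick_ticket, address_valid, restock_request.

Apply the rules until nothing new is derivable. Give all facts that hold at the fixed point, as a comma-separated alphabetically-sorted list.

Round 1 — R3, R10, derive backorder, insured.
Round 2 — R6, derive stock_available.
Round 3 — R1, derive priority_ship.
Round 4 — R5, derive split_shipment.

address_valid, backorder, fragile_item, hazmat_flag, insured, oversize_item, pick_ticket, priority_ship, restock_request, split_shipment, stock_available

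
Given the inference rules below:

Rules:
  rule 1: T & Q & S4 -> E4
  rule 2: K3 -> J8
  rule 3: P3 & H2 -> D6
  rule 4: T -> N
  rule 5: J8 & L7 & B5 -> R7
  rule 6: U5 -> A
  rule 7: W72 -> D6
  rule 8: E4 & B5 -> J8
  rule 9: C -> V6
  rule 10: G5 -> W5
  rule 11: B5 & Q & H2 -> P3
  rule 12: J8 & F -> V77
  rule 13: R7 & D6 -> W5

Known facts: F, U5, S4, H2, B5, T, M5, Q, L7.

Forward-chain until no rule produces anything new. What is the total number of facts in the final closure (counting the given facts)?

18

[1] rule 1 [T & Q & S4 -> E4]; rule 4 [T -> N]; rule 6 [U5 -> A]; rule 11 [B5 & Q & H2 -> P3]. ⇒ new: E4, N, A, P3.
[2] rule 3 [P3 & H2 -> D6]; rule 8 [E4 & B5 -> J8]. ⇒ new: D6, J8.
[3] rule 5 [J8 & L7 & B5 -> R7]; rule 12 [J8 & F -> V77]. ⇒ new: R7, V77.
[4] rule 13 [R7 & D6 -> W5]. ⇒ new: W5.
Closure: {A, B5, D6, E4, F, H2, J8, L7, M5, N, P3, Q, R7, S4, T, U5, V77, W5} — 18 facts.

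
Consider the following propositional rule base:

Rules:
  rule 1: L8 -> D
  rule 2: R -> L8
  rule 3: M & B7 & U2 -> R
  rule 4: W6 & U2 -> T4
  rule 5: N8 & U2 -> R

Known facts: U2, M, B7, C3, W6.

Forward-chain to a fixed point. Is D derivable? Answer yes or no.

yes

Round 1: rule 3 [M & B7 & U2 -> R]; rule 4 [W6 & U2 -> T4]. New: R, T4.
Round 2: rule 2 [R -> L8]. New: L8.
Round 3: rule 1 [L8 -> D]. New: D.
D appears in round 3, so it is derivable.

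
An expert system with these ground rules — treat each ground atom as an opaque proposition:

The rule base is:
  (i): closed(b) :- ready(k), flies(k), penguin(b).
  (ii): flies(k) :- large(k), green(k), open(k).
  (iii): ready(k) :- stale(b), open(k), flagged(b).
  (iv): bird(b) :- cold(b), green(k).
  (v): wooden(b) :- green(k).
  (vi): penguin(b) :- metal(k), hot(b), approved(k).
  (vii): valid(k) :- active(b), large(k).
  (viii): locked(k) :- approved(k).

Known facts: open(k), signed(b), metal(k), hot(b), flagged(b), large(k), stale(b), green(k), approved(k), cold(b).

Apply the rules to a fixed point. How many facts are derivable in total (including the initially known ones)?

[1] (ii) [flies(k) :- large(k), green(k), open(k).]; (iii) [ready(k) :- stale(b), open(k), flagged(b).]; (iv) [bird(b) :- cold(b), green(k).]; (v) [wooden(b) :- green(k).]; (vi) [penguin(b) :- metal(k), hot(b), approved(k).]; (viii) [locked(k) :- approved(k).]. ⇒ new: flies(k), ready(k), bird(b), wooden(b), penguin(b), locked(k).
[2] (i) [closed(b) :- ready(k), flies(k), penguin(b).]. ⇒ new: closed(b).
Closure: {approved(k), bird(b), closed(b), cold(b), flagged(b), flies(k), green(k), hot(b), large(k), locked(k), metal(k), open(k), penguin(b), ready(k), signed(b), stale(b), wooden(b)} — 17 facts.

17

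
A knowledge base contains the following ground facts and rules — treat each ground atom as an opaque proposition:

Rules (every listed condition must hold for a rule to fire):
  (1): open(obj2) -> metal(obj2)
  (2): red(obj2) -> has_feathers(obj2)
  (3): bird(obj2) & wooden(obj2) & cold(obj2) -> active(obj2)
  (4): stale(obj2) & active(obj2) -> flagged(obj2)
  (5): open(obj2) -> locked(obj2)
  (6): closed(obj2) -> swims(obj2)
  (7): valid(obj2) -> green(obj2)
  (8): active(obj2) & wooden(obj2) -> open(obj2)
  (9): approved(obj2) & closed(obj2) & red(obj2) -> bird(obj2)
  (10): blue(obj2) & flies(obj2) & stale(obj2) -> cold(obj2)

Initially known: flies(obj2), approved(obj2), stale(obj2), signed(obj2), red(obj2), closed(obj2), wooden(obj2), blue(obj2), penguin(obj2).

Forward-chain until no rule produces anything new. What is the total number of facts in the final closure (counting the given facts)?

[1] (2) [red(obj2) -> has_feathers(obj2)]; (6) [closed(obj2) -> swims(obj2)]; (9) [approved(obj2) & closed(obj2) & red(obj2) -> bird(obj2)]; (10) [blue(obj2) & flies(obj2) & stale(obj2) -> cold(obj2)]. ⇒ new: has_feathers(obj2), swims(obj2), bird(obj2), cold(obj2).
[2] (3) [bird(obj2) & wooden(obj2) & cold(obj2) -> active(obj2)]. ⇒ new: active(obj2).
[3] (4) [stale(obj2) & active(obj2) -> flagged(obj2)]; (8) [active(obj2) & wooden(obj2) -> open(obj2)]. ⇒ new: flagged(obj2), open(obj2).
[4] (1) [open(obj2) -> metal(obj2)]; (5) [open(obj2) -> locked(obj2)]. ⇒ new: metal(obj2), locked(obj2).
Closure: {active(obj2), approved(obj2), bird(obj2), blue(obj2), closed(obj2), cold(obj2), flagged(obj2), flies(obj2), has_feathers(obj2), locked(obj2), metal(obj2), open(obj2), penguin(obj2), red(obj2), signed(obj2), stale(obj2), swims(obj2), wooden(obj2)} — 18 facts.

18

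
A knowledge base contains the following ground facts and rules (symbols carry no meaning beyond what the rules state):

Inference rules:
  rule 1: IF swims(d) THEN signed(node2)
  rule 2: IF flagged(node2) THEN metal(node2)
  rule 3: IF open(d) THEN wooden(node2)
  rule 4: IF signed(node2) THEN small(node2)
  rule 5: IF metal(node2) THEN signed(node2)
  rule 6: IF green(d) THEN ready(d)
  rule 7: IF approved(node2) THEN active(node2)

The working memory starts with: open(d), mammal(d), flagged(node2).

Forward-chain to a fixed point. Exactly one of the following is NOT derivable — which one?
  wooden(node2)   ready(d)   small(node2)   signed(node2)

ready(d)

Round 1: rule 2 [IF flagged(node2) THEN metal(node2)]; rule 3 [IF open(d) THEN wooden(node2)]. Adds metal(node2), wooden(node2).
Round 2: rule 5 [IF metal(node2) THEN signed(node2)]. Adds signed(node2).
Round 3: rule 4 [IF signed(node2) THEN small(node2)]. Adds small(node2).
Derived: small(node2) (round 3), wooden(node2) (round 1), signed(node2) (round 2). ready(d) never appears in any round.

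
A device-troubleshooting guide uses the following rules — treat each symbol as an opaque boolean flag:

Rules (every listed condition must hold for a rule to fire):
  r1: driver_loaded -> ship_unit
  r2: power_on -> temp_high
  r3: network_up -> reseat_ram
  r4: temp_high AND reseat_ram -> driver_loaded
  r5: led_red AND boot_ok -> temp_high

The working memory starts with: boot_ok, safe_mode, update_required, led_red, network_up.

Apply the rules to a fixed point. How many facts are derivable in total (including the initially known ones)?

9

Round 1 fires r3, r5, giving reseat_ram, temp_high.
Round 2 fires r4, giving driver_loaded.
Round 3 fires r1, giving ship_unit.
Closure: {boot_ok, driver_loaded, led_red, network_up, reseat_ram, safe_mode, ship_unit, temp_high, update_required} — 9 facts.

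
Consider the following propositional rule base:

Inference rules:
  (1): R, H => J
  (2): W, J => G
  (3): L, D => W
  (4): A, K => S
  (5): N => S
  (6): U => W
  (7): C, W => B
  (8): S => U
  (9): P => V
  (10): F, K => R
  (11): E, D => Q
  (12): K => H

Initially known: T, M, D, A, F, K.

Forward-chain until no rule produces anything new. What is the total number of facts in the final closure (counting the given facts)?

13

Round 1: (4) [A, K => S]; (10) [F, K => R]; (12) [K => H]. Adds S, R, H.
Round 2: (1) [R, H => J]; (8) [S => U]. Adds J, U.
Round 3: (6) [U => W]. Adds W.
Round 4: (2) [W, J => G]. Adds G.
Closure: {A, D, F, G, H, J, K, M, R, S, T, U, W} — 13 facts.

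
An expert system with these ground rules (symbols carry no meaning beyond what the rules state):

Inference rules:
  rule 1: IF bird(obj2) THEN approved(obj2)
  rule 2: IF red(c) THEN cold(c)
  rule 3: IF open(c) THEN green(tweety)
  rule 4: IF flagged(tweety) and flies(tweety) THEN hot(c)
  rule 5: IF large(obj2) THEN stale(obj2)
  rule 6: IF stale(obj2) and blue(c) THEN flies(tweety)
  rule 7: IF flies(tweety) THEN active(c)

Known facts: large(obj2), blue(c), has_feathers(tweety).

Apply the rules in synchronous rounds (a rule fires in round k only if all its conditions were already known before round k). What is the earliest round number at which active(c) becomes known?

3

[1] rule 5 [IF large(obj2) THEN stale(obj2)]. ⇒ new: stale(obj2).
[2] rule 6 [IF stale(obj2) and blue(c) THEN flies(tweety)]. ⇒ new: flies(tweety).
[3] rule 7 [IF flies(tweety) THEN active(c)]. ⇒ new: active(c).
active(c) first appears in round 3.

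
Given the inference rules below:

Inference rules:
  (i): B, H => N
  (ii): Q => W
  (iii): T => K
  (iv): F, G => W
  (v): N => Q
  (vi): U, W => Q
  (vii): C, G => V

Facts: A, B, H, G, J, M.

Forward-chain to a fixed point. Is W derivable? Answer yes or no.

yes

Round 1: (i) [B, H => N]. Adds N.
Round 2: (v) [N => Q]. Adds Q.
Round 3: (ii) [Q => W]. Adds W.
W appears in round 3, so it is derivable.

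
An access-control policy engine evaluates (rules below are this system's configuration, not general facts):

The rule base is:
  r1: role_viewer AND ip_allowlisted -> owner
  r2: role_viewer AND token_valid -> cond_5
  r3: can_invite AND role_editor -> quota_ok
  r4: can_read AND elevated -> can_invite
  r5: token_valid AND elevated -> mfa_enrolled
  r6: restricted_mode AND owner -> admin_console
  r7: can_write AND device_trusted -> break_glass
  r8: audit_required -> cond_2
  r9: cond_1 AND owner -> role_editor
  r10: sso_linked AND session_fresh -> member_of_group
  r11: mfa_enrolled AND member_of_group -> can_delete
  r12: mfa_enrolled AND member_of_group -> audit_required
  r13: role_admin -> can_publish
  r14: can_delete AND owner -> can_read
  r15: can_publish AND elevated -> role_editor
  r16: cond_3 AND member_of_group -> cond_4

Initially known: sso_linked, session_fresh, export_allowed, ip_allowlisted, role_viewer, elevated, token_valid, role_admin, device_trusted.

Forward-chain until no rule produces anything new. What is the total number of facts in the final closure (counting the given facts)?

21

Round 1: r1 [role_viewer AND ip_allowlisted -> owner]; r2 [role_viewer AND token_valid -> cond_5]; r5 [token_valid AND elevated -> mfa_enrolled]; r10 [sso_linked AND session_fresh -> member_of_group]; r13 [role_admin -> can_publish]. New: owner, cond_5, mfa_enrolled, member_of_group, can_publish.
Round 2: r11 [mfa_enrolled AND member_of_group -> can_delete]; r12 [mfa_enrolled AND member_of_group -> audit_required]; r15 [can_publish AND elevated -> role_editor]. New: can_delete, audit_required, role_editor.
Round 3: r8 [audit_required -> cond_2]; r14 [can_delete AND owner -> can_read]. New: cond_2, can_read.
Round 4: r4 [can_read AND elevated -> can_invite]. New: can_invite.
Round 5: r3 [can_invite AND role_editor -> quota_ok]. New: quota_ok.
Closure: {audit_required, can_delete, can_invite, can_publish, can_read, cond_2, cond_5, device_trusted, elevated, export_allowed, ip_allowlisted, member_of_group, mfa_enrolled, owner, quota_ok, role_admin, role_editor, role_viewer, session_fresh, sso_linked, token_valid} — 21 facts.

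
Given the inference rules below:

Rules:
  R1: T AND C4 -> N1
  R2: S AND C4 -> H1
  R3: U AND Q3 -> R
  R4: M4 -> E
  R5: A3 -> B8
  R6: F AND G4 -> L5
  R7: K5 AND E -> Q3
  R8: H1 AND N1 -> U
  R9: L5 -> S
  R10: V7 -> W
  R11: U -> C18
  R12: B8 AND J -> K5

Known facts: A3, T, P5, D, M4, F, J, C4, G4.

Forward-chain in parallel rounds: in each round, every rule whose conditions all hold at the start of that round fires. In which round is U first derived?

4

[1] R1 [T AND C4 -> N1]; R4 [M4 -> E]; R5 [A3 -> B8]; R6 [F AND G4 -> L5]. ⇒ new: N1, E, B8, L5.
[2] R9 [L5 -> S]; R12 [B8 AND J -> K5]. ⇒ new: S, K5.
[3] R2 [S AND C4 -> H1]; R7 [K5 AND E -> Q3]. ⇒ new: H1, Q3.
[4] R8 [H1 AND N1 -> U]. ⇒ new: U.
U first appears in round 4.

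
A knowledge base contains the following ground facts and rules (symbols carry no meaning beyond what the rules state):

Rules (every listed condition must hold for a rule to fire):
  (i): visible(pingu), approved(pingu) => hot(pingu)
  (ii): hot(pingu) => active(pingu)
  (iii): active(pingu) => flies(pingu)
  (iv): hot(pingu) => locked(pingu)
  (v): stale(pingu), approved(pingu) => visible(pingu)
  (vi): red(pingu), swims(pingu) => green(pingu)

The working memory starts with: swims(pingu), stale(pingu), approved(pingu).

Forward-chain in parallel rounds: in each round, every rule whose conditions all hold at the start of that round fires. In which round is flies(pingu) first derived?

Round 1: (v) [stale(pingu), approved(pingu) => visible(pingu)]. Adds visible(pingu).
Round 2: (i) [visible(pingu), approved(pingu) => hot(pingu)]. Adds hot(pingu).
Round 3: (ii) [hot(pingu) => active(pingu)]; (iv) [hot(pingu) => locked(pingu)]. Adds active(pingu), locked(pingu).
Round 4: (iii) [active(pingu) => flies(pingu)]. Adds flies(pingu).
flies(pingu) first appears in round 4.

4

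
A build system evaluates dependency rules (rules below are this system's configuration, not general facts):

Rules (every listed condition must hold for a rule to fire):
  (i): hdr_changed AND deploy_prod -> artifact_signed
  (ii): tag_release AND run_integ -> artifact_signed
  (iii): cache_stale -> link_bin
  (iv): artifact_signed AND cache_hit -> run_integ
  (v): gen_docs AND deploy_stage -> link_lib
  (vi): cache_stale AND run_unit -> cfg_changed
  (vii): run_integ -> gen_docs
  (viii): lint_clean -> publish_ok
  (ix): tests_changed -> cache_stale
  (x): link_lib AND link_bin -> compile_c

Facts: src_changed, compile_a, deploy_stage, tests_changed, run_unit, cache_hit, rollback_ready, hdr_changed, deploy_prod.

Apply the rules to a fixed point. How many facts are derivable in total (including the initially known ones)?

[1] (i) [hdr_changed AND deploy_prod -> artifact_signed]; (ix) [tests_changed -> cache_stale]. ⇒ new: artifact_signed, cache_stale.
[2] (iii) [cache_stale -> link_bin]; (iv) [artifact_signed AND cache_hit -> run_integ]; (vi) [cache_stale AND run_unit -> cfg_changed]. ⇒ new: link_bin, run_integ, cfg_changed.
[3] (vii) [run_integ -> gen_docs]. ⇒ new: gen_docs.
[4] (v) [gen_docs AND deploy_stage -> link_lib]. ⇒ new: link_lib.
[5] (x) [link_lib AND link_bin -> compile_c]. ⇒ new: compile_c.
Closure: {artifact_signed, cache_hit, cache_stale, cfg_changed, compile_a, compile_c, deploy_prod, deploy_stage, gen_docs, hdr_changed, link_bin, link_lib, rollback_ready, run_integ, run_unit, src_changed, tests_changed} — 17 facts.

17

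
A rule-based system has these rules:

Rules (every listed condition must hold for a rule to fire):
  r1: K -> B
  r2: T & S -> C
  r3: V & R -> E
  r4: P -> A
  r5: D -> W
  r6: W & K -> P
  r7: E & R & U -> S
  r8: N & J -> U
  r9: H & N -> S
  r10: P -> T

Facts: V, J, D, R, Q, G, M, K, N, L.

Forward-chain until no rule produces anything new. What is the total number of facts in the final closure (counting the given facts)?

19

Round 1 fires r1, r3, r5, r8, giving B, E, W, U.
Round 2 fires r6, r7, giving P, S.
Round 3 fires r4, r10, giving A, T.
Round 4 fires r2, giving C.
Closure: {A, B, C, D, E, G, J, K, L, M, N, P, Q, R, S, T, U, V, W} — 19 facts.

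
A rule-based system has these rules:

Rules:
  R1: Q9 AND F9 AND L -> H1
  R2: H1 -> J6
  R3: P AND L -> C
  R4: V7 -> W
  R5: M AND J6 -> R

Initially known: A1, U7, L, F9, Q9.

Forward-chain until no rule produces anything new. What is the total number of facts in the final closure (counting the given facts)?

7

Round 1 — R1, derive H1.
Round 2 — R2, derive J6.
Closure: {A1, F9, H1, J6, L, Q9, U7} — 7 facts.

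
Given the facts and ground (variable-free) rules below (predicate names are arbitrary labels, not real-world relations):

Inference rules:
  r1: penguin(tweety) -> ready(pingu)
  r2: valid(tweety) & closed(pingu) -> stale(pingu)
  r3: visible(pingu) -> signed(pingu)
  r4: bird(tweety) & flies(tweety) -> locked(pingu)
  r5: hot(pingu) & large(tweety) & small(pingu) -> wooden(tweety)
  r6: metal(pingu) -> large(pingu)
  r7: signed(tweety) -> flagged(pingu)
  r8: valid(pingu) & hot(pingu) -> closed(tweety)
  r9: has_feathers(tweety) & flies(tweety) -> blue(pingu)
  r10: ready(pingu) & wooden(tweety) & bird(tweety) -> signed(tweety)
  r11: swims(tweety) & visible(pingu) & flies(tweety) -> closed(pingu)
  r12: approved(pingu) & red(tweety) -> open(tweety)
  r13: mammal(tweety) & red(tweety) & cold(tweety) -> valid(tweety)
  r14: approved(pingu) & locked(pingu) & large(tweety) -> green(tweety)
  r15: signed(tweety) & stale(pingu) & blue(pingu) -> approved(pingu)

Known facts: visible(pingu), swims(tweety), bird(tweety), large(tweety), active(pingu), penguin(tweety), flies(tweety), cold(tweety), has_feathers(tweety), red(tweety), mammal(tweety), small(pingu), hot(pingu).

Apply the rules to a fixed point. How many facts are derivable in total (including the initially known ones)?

Round 1: r1 [penguin(tweety) -> ready(pingu)]; r3 [visible(pingu) -> signed(pingu)]; r4 [bird(tweety) & flies(tweety) -> locked(pingu)]; r5 [hot(pingu) & large(tweety) & small(pingu) -> wooden(tweety)]; r9 [has_feathers(tweety) & flies(tweety) -> blue(pingu)]; r11 [swims(tweety) & visible(pingu) & flies(tweety) -> closed(pingu)]; r13 [mammal(tweety) & red(tweety) & cold(tweety) -> valid(tweety)]. New: ready(pingu), signed(pingu), locked(pingu), wooden(tweety), blue(pingu), closed(pingu), valid(tweety).
Round 2: r2 [valid(tweety) & closed(pingu) -> stale(pingu)]; r10 [ready(pingu) & wooden(tweety) & bird(tweety) -> signed(tweety)]. New: stale(pingu), signed(tweety).
Round 3: r7 [signed(tweety) -> flagged(pingu)]; r15 [signed(tweety) & stale(pingu) & blue(pingu) -> approved(pingu)]. New: flagged(pingu), approved(pingu).
Round 4: r12 [approved(pingu) & red(tweety) -> open(tweety)]; r14 [approved(pingu) & locked(pingu) & large(tweety) -> green(tweety)]. New: open(tweety), green(tweety).
Closure: {active(pingu), approved(pingu), bird(tweety), blue(pingu), closed(pingu), cold(tweety), flagged(pingu), flies(tweety), green(tweety), has_feathers(tweety), hot(pingu), large(tweety), locked(pingu), mammal(tweety), open(tweety), penguin(tweety), ready(pingu), red(tweety), signed(pingu), signed(tweety), small(pingu), stale(pingu), swims(tweety), valid(tweety), visible(pingu), wooden(tweety)} — 26 facts.

26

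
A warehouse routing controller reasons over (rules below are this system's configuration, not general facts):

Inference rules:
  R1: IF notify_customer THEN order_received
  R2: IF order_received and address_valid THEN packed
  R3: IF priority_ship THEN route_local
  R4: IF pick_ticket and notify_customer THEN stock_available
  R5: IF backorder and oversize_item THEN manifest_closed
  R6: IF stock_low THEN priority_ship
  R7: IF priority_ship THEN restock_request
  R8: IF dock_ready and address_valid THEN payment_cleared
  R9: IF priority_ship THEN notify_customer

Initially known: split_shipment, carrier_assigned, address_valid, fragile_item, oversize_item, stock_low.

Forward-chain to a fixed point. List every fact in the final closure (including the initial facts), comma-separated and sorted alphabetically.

address_valid, carrier_assigned, fragile_item, notify_customer, order_received, oversize_item, packed, priority_ship, restock_request, route_local, split_shipment, stock_low

Round 1: R6 [IF stock_low THEN priority_ship]. Adds priority_ship.
Round 2: R3 [IF priority_ship THEN route_local]; R7 [IF priority_ship THEN restock_request]; R9 [IF priority_ship THEN notify_customer]. Adds route_local, restock_request, notify_customer.
Round 3: R1 [IF notify_customer THEN order_received]. Adds order_received.
Round 4: R2 [IF order_received and address_valid THEN packed]. Adds packed.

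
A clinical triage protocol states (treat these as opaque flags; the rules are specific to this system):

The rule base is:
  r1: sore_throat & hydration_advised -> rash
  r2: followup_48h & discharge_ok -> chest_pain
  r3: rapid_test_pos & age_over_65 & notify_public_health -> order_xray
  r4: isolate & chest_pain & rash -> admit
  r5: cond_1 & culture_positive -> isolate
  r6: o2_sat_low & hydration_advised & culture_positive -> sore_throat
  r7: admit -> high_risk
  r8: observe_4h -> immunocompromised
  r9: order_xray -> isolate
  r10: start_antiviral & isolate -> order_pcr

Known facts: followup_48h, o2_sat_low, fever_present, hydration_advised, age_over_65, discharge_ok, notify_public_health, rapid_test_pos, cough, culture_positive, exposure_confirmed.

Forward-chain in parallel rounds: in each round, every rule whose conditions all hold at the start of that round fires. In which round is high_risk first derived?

4

Round 1 — r2, r3, r6, derive chest_pain, order_xray, sore_throat.
Round 2 — r1, r9, derive rash, isolate.
Round 3 — r4, derive admit.
Round 4 — r7, derive high_risk.
high_risk first appears in round 4.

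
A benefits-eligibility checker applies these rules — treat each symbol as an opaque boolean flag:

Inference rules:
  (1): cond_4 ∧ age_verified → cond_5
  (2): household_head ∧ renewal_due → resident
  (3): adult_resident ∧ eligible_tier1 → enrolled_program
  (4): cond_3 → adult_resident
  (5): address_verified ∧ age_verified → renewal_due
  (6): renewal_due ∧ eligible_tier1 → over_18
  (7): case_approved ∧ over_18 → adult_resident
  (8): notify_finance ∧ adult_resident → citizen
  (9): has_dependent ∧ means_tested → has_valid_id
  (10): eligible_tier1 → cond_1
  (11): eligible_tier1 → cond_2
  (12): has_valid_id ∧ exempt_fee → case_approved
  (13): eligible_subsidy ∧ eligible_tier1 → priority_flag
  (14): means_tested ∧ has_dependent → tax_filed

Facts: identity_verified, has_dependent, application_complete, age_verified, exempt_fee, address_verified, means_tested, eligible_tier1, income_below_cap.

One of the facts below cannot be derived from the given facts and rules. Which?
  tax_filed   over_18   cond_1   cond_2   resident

resident

[1] (5) [address_verified ∧ age_verified → renewal_due]; (9) [has_dependent ∧ means_tested → has_valid_id]; (10) [eligible_tier1 → cond_1]; (11) [eligible_tier1 → cond_2]; (14) [means_tested ∧ has_dependent → tax_filed]. ⇒ new: renewal_due, has_valid_id, cond_1, cond_2, tax_filed.
[2] (6) [renewal_due ∧ eligible_tier1 → over_18]; (12) [has_valid_id ∧ exempt_fee → case_approved]. ⇒ new: over_18, case_approved.
[3] (7) [case_approved ∧ over_18 → adult_resident]. ⇒ new: adult_resident.
[4] (3) [adult_resident ∧ eligible_tier1 → enrolled_program]. ⇒ new: enrolled_program.
Derived: tax_filed (round 1), cond_1 (round 1), cond_2 (round 1), over_18 (round 2). resident never appears in any round.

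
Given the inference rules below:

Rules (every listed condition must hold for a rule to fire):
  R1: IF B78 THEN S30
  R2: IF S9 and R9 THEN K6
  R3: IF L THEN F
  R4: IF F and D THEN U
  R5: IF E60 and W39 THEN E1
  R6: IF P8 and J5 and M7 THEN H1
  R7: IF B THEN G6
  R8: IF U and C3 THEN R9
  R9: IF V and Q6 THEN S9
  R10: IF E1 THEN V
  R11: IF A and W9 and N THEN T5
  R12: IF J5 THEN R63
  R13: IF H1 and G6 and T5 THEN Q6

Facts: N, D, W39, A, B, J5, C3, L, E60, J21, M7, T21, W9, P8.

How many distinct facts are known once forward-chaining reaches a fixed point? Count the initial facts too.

26

Round 1 — R3, R5, R6, R7, R11, R12, derive F, E1, H1, G6, T5, R63.
Round 2 — R4, R10, R13, derive U, V, Q6.
Round 3 — R8, R9, derive R9, S9.
Round 4 — R2, derive K6.
Closure: {A, B, C3, D, E1, E60, F, G6, H1, J21, J5, K6, L, M7, N, P8, Q6, R63, R9, S9, T21, T5, U, V, W39, W9} — 26 facts.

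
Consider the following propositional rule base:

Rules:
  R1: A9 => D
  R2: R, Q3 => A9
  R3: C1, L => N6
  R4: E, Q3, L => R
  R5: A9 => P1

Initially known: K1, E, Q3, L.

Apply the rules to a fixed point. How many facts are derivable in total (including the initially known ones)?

8

Round 1: R4 [E, Q3, L => R]. New: R.
Round 2: R2 [R, Q3 => A9]. New: A9.
Round 3: R1 [A9 => D]; R5 [A9 => P1]. New: D, P1.
Closure: {A9, D, E, K1, L, P1, Q3, R} — 8 facts.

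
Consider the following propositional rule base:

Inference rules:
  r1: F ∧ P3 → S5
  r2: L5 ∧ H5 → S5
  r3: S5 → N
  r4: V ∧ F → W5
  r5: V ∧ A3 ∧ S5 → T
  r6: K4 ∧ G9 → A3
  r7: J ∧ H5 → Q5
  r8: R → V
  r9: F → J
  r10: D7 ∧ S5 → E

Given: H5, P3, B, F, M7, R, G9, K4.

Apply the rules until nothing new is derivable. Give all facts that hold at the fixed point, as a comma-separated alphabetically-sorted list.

[1] r1 [F ∧ P3 → S5]; r6 [K4 ∧ G9 → A3]; r8 [R → V]; r9 [F → J]. ⇒ new: S5, A3, V, J.
[2] r3 [S5 → N]; r4 [V ∧ F → W5]; r5 [V ∧ A3 ∧ S5 → T]; r7 [J ∧ H5 → Q5]. ⇒ new: N, W5, T, Q5.

A3, B, F, G9, H5, J, K4, M7, N, P3, Q5, R, S5, T, V, W5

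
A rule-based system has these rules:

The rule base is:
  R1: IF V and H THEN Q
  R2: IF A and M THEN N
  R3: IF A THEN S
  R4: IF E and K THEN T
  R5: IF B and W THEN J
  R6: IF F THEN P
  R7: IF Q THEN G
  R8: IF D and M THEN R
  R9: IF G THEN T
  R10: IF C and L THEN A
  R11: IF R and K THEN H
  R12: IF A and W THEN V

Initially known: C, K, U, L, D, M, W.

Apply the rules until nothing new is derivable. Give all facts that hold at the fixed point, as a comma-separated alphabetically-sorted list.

Round 1: R8 [IF D and M THEN R]; R10 [IF C and L THEN A]. Adds R, A.
Round 2: R2 [IF A and M THEN N]; R3 [IF A THEN S]; R11 [IF R and K THEN H]; R12 [IF A and W THEN V]. Adds N, S, H, V.
Round 3: R1 [IF V and H THEN Q]. Adds Q.
Round 4: R7 [IF Q THEN G]. Adds G.
Round 5: R9 [IF G THEN T]. Adds T.

A, C, D, G, H, K, L, M, N, Q, R, S, T, U, V, W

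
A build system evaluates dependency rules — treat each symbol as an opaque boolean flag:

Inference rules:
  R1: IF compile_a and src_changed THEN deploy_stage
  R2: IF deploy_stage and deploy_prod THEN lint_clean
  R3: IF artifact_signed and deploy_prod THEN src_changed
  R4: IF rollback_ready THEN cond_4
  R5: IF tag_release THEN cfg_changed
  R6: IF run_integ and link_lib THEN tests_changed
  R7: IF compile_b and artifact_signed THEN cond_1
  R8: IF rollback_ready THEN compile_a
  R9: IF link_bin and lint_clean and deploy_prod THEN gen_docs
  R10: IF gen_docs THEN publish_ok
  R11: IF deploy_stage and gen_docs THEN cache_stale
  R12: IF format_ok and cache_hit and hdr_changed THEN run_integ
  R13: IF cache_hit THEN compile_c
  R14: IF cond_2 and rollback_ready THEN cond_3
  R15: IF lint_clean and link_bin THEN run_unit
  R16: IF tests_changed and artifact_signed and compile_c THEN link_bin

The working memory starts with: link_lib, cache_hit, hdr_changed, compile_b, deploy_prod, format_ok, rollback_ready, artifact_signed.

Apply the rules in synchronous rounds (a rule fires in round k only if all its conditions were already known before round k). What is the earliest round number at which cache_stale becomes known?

5

Round 1 fires R3, R4, R7, R8, R12, R13, giving src_changed, cond_4, cond_1, compile_a, run_integ, compile_c.
Round 2 fires R1, R6, giving deploy_stage, tests_changed.
Round 3 fires R2, R16, giving lint_clean, link_bin.
Round 4 fires R9, R15, giving gen_docs, run_unit.
Round 5 fires R10, R11, giving publish_ok, cache_stale.
cache_stale first appears in round 5.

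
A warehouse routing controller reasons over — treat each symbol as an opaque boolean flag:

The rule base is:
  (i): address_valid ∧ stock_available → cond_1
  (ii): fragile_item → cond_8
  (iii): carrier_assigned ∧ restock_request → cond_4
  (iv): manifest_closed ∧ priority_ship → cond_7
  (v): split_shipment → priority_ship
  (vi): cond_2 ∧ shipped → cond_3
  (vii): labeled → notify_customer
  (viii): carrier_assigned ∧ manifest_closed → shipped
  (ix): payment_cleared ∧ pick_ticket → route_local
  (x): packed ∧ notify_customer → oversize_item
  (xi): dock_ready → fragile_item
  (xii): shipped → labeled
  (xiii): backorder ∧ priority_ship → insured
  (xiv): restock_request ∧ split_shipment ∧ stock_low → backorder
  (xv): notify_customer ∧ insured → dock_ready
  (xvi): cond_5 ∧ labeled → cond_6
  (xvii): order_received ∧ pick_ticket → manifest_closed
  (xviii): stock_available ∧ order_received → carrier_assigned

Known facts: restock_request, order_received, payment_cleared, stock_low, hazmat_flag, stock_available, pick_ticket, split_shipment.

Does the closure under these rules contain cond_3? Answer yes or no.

no

Round 1 fires (v), (ix), (xiv), (xvii), (xviii), giving priority_ship, route_local, backorder, manifest_closed, carrier_assigned.
Round 2 fires (iii), (iv), (viii), (xiii), giving cond_4, cond_7, shipped, insured.
Round 3 fires (xii), giving labeled.
Round 4 fires (vii), giving notify_customer.
Round 5 fires (xv), giving dock_ready.
Round 6 fires (xi), giving fragile_item.
Round 7 fires (ii), giving cond_8.
Fixed point reached. cond_3 is concluded only by (vi); (vi) needs cond_2 (never derived).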